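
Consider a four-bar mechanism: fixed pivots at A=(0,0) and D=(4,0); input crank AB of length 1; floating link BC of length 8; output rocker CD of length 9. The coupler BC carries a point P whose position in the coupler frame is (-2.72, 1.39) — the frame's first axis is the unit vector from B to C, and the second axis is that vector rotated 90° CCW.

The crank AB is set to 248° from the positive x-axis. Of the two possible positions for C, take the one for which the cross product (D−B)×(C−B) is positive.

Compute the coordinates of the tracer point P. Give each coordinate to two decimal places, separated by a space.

-1.29 -3.84

A=(0,0), D=(4.00,0)
B = A + 1.00·(cos248°, sin248°) = (-0.3746, -0.9272)
|BD| = 4.4718
circle(B,8.00) ∩ circle(D,9.00): a=0.3351, h=7.9930
  candidates: C₊=(-1.7041,6.9616) cross=35.743; C₋=(1.6105,-8.6770) cross=-35.743
  mode + wants cross > 0 → take C=(-1.7041,6.9616) (cross=35.743)
ex = (C−B)/|BC| = (-0.1662,0.9861); ey = (-0.9861,-0.1662)
P = B + -2.72·ex + 1.39·ey = (-1.2933,-3.8404)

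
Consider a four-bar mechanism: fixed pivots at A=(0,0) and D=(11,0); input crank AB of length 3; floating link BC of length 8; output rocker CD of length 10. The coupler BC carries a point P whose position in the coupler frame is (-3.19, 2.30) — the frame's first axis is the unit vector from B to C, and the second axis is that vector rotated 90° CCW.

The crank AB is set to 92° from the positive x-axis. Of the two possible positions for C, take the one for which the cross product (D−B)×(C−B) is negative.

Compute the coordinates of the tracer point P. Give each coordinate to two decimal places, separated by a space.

1.20 6.71

A=(0,0), D=(11.00,0)
B = A + 3.00·(cos92°, sin92°) = (-0.1047, 2.9982)
|BD| = 11.5023
circle(B,8.00) ∩ circle(D,10.00): a=4.1863, h=6.8173
  candidates: C₊=(5.7138,8.4886) cross=78.414; C₋=(2.1599,-4.6746) cross=-78.414
  mode - wants cross < 0 → take C=(2.1599,-4.6746) (cross=-78.414)
ex = (C−B)/|BC| = (0.2831,-0.9591); ey = (0.9591,0.2831)
P = B + -3.19·ex + 2.30·ey = (1.1982,6.7088)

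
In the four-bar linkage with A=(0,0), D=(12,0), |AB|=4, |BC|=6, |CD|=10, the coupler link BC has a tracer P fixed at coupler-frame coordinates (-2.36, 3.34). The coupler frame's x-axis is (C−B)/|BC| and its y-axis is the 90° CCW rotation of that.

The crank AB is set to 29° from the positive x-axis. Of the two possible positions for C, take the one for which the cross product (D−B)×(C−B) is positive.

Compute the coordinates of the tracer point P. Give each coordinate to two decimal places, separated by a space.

-0.44 0.83

A=(0,0), D=(12.00,0)
B = A + 4.00·(cos29°, sin29°) = (3.4985, 1.9392)
|BD| = 8.7199
circle(B,6.00) ∩ circle(D,10.00): a=0.6902, h=5.9602
  candidates: C₊=(5.4969,7.5967) cross=51.972; C₋=(2.8459,-4.0252) cross=-51.972
  mode + wants cross > 0 → take C=(5.4969,7.5967) (cross=51.972)
ex = (C−B)/|BC| = (0.3331,0.9429); ey = (-0.9429,0.3331)
P = B + -2.36·ex + 3.34·ey = (-0.4369,0.8264)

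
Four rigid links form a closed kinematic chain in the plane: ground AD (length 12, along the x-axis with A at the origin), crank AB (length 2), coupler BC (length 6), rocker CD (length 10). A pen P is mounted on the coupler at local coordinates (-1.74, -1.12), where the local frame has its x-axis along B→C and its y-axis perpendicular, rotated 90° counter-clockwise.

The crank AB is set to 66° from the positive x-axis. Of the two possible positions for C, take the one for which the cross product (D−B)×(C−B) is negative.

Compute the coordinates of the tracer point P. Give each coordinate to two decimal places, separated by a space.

-0.81 3.11

A=(0,0), D=(12.00,0)
B = A + 2.00·(cos66°, sin66°) = (0.8135, 1.8271)
|BD| = 11.3348
circle(B,6.00) ∩ circle(D,10.00): a=2.8442, h=5.2830
  candidates: C₊=(4.4721,6.5826) cross=59.882; C₋=(2.7689,-3.8453) cross=-59.882
  mode - wants cross < 0 → take C=(2.7689,-3.8453) (cross=-59.882)
ex = (C−B)/|BC| = (0.3259,-0.9454); ey = (0.9454,0.3259)
P = B + -1.74·ex + -1.12·ey = (-0.8124,3.1071)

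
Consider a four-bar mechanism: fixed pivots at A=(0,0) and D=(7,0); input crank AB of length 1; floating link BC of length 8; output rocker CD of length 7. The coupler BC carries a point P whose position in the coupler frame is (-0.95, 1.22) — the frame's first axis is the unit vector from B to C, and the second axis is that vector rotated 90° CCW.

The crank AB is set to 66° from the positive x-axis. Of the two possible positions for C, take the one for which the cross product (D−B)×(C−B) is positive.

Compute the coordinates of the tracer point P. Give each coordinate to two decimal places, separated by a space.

-1.14 1.02

A=(0,0), D=(7.00,0)
B = A + 1.00·(cos66°, sin66°) = (0.4067, 0.9135)
|BD| = 6.6563
circle(B,8.00) ∩ circle(D,7.00): a=4.4549, h=6.6448
  candidates: C₊=(5.7314,6.8841) cross=44.230; C₋=(3.9075,-6.2798) cross=-44.230
  mode + wants cross > 0 → take C=(5.7314,6.8841) (cross=44.230)
ex = (C−B)/|BC| = (0.6656,0.7463); ey = (-0.7463,0.6656)
P = B + -0.95·ex + 1.22·ey = (-1.1361,1.0166)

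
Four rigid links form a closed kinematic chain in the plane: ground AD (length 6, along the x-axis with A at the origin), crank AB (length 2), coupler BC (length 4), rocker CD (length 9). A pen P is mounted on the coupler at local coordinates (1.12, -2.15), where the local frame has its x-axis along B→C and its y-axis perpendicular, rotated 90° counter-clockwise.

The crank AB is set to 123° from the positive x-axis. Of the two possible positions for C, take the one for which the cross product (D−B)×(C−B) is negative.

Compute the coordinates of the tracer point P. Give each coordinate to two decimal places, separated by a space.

A=(0,0), D=(6.00,0)
B = A + 2.00·(cos123°, sin123°) = (-1.0893, 1.6773)
|BD| = 7.2850
circle(B,4.00) ∩ circle(D,9.00): a=-0.8187, h=3.9153
  candidates: C₊=(-0.9845,5.6760) cross=28.523; C₋=(-2.7875,-1.9443) cross=-28.523
  mode - wants cross < 0 → take C=(-2.7875,-1.9443) (cross=-28.523)
ex = (C−B)/|BC| = (-0.4246,-0.9054); ey = (0.9054,-0.4246)
P = B + 1.12·ex + -2.15·ey = (-3.5114,1.5761)

-3.51 1.58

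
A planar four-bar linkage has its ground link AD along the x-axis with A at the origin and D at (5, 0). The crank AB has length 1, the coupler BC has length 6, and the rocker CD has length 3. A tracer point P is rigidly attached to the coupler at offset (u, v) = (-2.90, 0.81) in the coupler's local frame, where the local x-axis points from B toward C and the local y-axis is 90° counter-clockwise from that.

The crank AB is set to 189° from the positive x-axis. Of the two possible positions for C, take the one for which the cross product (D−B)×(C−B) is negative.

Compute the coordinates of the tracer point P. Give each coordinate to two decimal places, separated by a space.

A=(0,0), D=(5.00,0)
B = A + 1.00·(cos189°, sin189°) = (-0.9877, -0.1564)
|BD| = 5.9897
circle(B,6.00) ∩ circle(D,3.00): a=5.2487, h=2.9070
  candidates: C₊=(4.1833,2.8867) cross=17.412; C₋=(4.3352,-2.9254) cross=-17.412
  mode - wants cross < 0 → take C=(4.3352,-2.9254) (cross=-17.412)
ex = (C−B)/|BC| = (0.8871,-0.4615); ey = (0.4615,0.8871)
P = B + -2.90·ex + 0.81·ey = (-3.1866,1.9005)

-3.19 1.90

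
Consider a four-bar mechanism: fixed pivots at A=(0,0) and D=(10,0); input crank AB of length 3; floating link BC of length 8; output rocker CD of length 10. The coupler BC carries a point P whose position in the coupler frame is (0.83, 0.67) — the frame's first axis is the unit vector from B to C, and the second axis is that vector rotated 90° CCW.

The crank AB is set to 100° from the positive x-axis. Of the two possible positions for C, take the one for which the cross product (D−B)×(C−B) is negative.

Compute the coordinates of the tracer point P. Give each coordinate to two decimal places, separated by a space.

0.32 2.29

A=(0,0), D=(10.00,0)
B = A + 3.00·(cos100°, sin100°) = (-0.5209, 2.9544)
|BD| = 10.9279
circle(B,8.00) ∩ circle(D,10.00): a=3.8168, h=7.0308
  candidates: C₊=(5.0545,8.6915) cross=76.832; C₋=(1.2529,-4.8464) cross=-76.832
  mode - wants cross < 0 → take C=(1.2529,-4.8464) (cross=-76.832)
ex = (C−B)/|BC| = (0.2217,-0.9751); ey = (0.9751,0.2217)
P = B + 0.83·ex + 0.67·ey = (0.3164,2.2936)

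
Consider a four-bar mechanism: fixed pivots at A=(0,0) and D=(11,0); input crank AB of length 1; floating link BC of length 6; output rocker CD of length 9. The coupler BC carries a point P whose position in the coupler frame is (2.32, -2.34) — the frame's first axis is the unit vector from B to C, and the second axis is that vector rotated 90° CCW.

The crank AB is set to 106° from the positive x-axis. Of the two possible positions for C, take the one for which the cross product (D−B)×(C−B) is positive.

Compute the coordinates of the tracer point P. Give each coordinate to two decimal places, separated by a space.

3.02 1.09

A=(0,0), D=(11.00,0)
B = A + 1.00·(cos106°, sin106°) = (-0.2756, 0.9613)
|BD| = 11.3165
circle(B,6.00) ∩ circle(D,9.00): a=3.6700, h=4.7467
  candidates: C₊=(3.7843,5.3790) cross=53.716; C₋=(2.9779,-4.0800) cross=-53.716
  mode + wants cross > 0 → take C=(3.7843,5.3790) (cross=53.716)
ex = (C−B)/|BC| = (0.6767,0.7363); ey = (-0.7363,0.6767)
P = B + 2.32·ex + -2.34·ey = (3.0171,1.0861)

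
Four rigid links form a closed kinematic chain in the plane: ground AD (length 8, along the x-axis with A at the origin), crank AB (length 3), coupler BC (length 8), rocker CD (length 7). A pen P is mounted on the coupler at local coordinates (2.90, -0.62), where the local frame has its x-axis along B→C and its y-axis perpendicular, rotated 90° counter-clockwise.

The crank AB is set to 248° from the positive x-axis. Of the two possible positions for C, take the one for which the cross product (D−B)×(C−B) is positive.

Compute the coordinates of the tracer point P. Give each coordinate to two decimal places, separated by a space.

A=(0,0), D=(8.00,0)
B = A + 3.00·(cos248°, sin248°) = (-1.1238, -2.7816)
|BD| = 9.5384
circle(B,8.00) ∩ circle(D,7.00): a=5.5555, h=5.7564
  candidates: C₊=(2.5115,4.3447) cross=54.907; C₋=(5.8689,-6.6677) cross=-54.907
  mode + wants cross > 0 → take C=(2.5115,4.3447) (cross=54.907)
ex = (C−B)/|BC| = (0.4544,0.8908); ey = (-0.8908,0.4544)
P = B + 2.90·ex + -0.62·ey = (0.7463,-0.4800)

0.75 -0.48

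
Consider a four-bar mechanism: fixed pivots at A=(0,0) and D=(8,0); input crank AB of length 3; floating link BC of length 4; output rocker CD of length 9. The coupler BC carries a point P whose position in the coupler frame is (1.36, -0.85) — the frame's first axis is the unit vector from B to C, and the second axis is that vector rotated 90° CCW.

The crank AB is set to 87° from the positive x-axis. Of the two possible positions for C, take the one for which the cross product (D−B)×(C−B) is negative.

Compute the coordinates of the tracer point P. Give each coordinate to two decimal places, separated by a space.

-1.04 1.93

A=(0,0), D=(8.00,0)
B = A + 3.00·(cos87°, sin87°) = (0.1570, 2.9959)
|BD| = 8.3957
circle(B,4.00) ∩ circle(D,9.00): a=0.3268, h=3.9866
  candidates: C₊=(1.8849,6.6034) cross=33.471; C₋=(-0.9603,-0.8449) cross=-33.471
  mode - wants cross < 0 → take C=(-0.9603,-0.8449) (cross=-33.471)
ex = (C−B)/|BC| = (-0.2793,-0.9602); ey = (0.9602,-0.2793)
P = B + 1.36·ex + -0.85·ey = (-1.0390,1.9274)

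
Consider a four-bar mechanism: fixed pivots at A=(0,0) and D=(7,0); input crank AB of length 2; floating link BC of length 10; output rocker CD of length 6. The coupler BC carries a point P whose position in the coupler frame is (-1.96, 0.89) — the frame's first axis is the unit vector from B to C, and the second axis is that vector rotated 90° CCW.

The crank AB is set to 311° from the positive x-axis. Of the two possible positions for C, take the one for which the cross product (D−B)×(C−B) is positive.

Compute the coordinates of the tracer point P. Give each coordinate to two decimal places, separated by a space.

-0.66 -2.37

A=(0,0), D=(7.00,0)
B = A + 2.00·(cos311°, sin311°) = (1.3121, -1.5094)
|BD| = 5.8848
circle(B,10.00) ∩ circle(D,6.00): a=8.3802, h=5.4565
  candidates: C₊=(8.0124,5.9140) cross=32.110; C₋=(10.8115,-4.6339) cross=-32.110
  mode + wants cross > 0 → take C=(8.0124,5.9140) (cross=32.110)
ex = (C−B)/|BC| = (0.6700,0.7423); ey = (-0.7423,0.6700)
P = B + -1.96·ex + 0.89·ey = (-0.6618,-2.3681)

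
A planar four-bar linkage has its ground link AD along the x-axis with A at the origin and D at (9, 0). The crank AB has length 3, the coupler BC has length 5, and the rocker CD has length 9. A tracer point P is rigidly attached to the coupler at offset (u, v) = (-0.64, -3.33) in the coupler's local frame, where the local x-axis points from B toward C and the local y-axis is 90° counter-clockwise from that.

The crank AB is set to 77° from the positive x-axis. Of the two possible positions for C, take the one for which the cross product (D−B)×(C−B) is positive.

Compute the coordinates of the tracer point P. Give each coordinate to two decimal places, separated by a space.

3.09 0.54

A=(0,0), D=(9.00,0)
B = A + 3.00·(cos77°, sin77°) = (0.6749, 2.9231)
|BD| = 8.8234
circle(B,5.00) ∩ circle(D,9.00): a=1.2383, h=4.8442
  candidates: C₊=(3.4481,7.0835) cross=42.743; C₋=(0.2384,-2.0578) cross=-42.743
  mode + wants cross > 0 → take C=(3.4481,7.0835) (cross=42.743)
ex = (C−B)/|BC| = (0.5546,0.8321); ey = (-0.8321,0.5546)
P = B + -0.64·ex + -3.33·ey = (3.0907,0.5436)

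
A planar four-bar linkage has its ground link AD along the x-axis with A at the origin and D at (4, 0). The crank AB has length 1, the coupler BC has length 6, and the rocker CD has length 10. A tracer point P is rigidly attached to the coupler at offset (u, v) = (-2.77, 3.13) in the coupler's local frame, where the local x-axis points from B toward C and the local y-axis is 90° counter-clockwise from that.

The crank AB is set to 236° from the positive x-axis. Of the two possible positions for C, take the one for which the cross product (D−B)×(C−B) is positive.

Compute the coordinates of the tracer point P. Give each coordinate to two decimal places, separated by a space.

0.29 -4.92

A=(0,0), D=(4.00,0)
B = A + 1.00·(cos236°, sin236°) = (-0.5592, -0.8290)
|BD| = 4.6340
circle(B,6.00) ∩ circle(D,10.00): a=-4.5886, h=3.8659
  candidates: C₊=(-5.7654,2.1536) cross=17.914; C₋=(-4.3821,-5.4535) cross=-17.914
  mode + wants cross > 0 → take C=(-5.7654,2.1536) (cross=17.914)
ex = (C−B)/|BC| = (-0.8677,0.4971); ey = (-0.4971,-0.8677)
P = B + -2.77·ex + 3.13·ey = (0.2884,-4.9219)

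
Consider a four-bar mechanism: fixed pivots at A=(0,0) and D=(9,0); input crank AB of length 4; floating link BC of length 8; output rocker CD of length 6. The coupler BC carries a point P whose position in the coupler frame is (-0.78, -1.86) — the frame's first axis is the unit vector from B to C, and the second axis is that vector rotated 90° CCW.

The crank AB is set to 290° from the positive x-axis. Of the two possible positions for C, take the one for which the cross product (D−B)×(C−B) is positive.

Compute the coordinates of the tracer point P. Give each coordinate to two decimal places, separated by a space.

2.82 -5.16

A=(0,0), D=(9.00,0)
B = A + 4.00·(cos290°, sin290°) = (1.3681, -3.7588)
|BD| = 8.5073
circle(B,8.00) ∩ circle(D,6.00): a=5.8993, h=5.4035
  candidates: C₊=(4.2729,3.6952) cross=45.970; C₋=(9.0478,-5.9998) cross=-45.970
  mode + wants cross > 0 → take C=(4.2729,3.6952) (cross=45.970)
ex = (C−B)/|BC| = (0.3631,0.9317); ey = (-0.9317,0.3631)
P = B + -0.78·ex + -1.86·ey = (2.8179,-5.1609)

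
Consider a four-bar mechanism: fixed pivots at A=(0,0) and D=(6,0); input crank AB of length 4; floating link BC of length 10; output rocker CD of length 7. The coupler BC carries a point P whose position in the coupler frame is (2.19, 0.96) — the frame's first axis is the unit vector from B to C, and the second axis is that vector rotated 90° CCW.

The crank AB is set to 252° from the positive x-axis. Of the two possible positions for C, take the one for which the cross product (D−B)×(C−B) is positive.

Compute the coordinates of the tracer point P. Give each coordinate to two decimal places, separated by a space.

A=(0,0), D=(6.00,0)
B = A + 4.00·(cos252°, sin252°) = (-1.2361, -3.8042)
|BD| = 8.1751
circle(B,10.00) ∩ circle(D,7.00): a=7.2068, h=6.9327
  candidates: C₊=(1.9168,5.6857) cross=56.676; C₋=(8.3690,-6.5870) cross=-56.676
  mode + wants cross > 0 → take C=(1.9168,5.6857) (cross=56.676)
ex = (C−B)/|BC| = (0.3153,0.9490); ey = (-0.9490,0.3153)
P = B + 2.19·ex + 0.96·ey = (-1.4566,-1.4232)

-1.46 -1.42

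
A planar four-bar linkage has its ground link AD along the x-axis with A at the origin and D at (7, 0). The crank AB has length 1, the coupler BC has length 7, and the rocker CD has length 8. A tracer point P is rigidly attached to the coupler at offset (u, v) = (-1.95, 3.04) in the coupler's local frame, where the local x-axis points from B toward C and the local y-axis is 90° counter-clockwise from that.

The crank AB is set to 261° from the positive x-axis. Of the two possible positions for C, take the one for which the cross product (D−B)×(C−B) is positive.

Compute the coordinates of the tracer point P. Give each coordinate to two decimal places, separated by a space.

A=(0,0), D=(7.00,0)
B = A + 1.00·(cos261°, sin261°) = (-0.1564, -0.9877)
|BD| = 7.2243
circle(B,7.00) ∩ circle(D,8.00): a=2.5740, h=6.5096
  candidates: C₊=(1.5034,5.8127) cross=47.027; C₋=(3.2833,-7.0842) cross=-47.027
  mode + wants cross > 0 → take C=(1.5034,5.8127) (cross=47.027)
ex = (C−B)/|BC| = (0.2371,0.9715); ey = (-0.9715,0.2371)
P = B + -1.95·ex + 3.04·ey = (-3.5721,-2.1612)

-3.57 -2.16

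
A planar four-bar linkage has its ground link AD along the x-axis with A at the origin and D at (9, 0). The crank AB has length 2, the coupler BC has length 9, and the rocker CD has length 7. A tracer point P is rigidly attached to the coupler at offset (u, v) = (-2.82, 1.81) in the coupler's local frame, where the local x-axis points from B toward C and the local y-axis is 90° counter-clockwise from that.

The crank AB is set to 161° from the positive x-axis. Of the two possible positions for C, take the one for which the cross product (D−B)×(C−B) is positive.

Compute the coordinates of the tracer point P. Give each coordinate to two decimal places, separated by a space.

-5.24 0.44

A=(0,0), D=(9.00,0)
B = A + 2.00·(cos161°, sin161°) = (-1.8910, 0.6511)
|BD| = 10.9105
circle(B,9.00) ∩ circle(D,7.00): a=6.9217, h=5.7524
  candidates: C₊=(5.3616,5.9802) cross=62.761; C₋=(4.6750,-5.5041) cross=-62.761
  mode + wants cross > 0 → take C=(5.3616,5.9802) (cross=62.761)
ex = (C−B)/|BC| = (0.8059,0.5921); ey = (-0.5921,0.8059)
P = B + -2.82·ex + 1.81·ey = (-5.2353,0.4400)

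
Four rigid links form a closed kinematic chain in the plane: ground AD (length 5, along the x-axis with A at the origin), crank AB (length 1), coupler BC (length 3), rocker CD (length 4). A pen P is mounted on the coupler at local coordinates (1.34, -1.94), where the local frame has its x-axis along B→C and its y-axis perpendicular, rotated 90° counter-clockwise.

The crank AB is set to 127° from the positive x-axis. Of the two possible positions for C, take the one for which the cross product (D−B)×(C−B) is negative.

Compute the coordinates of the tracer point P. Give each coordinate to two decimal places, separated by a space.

-1.25 -1.47

A=(0,0), D=(5.00,0)
B = A + 1.00·(cos127°, sin127°) = (-0.6018, 0.7986)
|BD| = 5.6585
circle(B,3.00) ∩ circle(D,4.00): a=2.2107, h=2.0280
  candidates: C₊=(1.8730,2.4943) cross=11.475; C₋=(1.3005,-1.5211) cross=-11.475
  mode - wants cross < 0 → take C=(1.3005,-1.5211) (cross=-11.475)
ex = (C−B)/|BC| = (0.6341,-0.7732); ey = (0.7732,0.6341)
P = B + 1.34·ex + -1.94·ey = (-1.2522,-1.4677)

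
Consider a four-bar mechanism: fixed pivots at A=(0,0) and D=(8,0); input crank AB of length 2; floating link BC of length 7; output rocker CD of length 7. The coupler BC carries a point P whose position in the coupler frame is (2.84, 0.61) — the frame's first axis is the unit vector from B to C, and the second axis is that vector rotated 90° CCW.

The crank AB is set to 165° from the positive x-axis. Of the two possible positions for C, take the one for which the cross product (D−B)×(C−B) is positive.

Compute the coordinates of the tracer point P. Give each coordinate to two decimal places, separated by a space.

A=(0,0), D=(8.00,0)
B = A + 2.00·(cos165°, sin165°) = (-1.9319, 0.5176)
|BD| = 9.9453
circle(B,7.00) ∩ circle(D,7.00): a=4.9727, h=4.9267
  candidates: C₊=(3.2905,5.1789) cross=48.998; C₋=(2.7776,-4.6612) cross=-48.998
  mode + wants cross > 0 → take C=(3.2905,5.1789) (cross=48.998)
ex = (C−B)/|BC| = (0.7461,0.6659); ey = (-0.6659,0.7461)
P = B + 2.84·ex + 0.61·ey = (-0.2193,2.8639)

-0.22 2.86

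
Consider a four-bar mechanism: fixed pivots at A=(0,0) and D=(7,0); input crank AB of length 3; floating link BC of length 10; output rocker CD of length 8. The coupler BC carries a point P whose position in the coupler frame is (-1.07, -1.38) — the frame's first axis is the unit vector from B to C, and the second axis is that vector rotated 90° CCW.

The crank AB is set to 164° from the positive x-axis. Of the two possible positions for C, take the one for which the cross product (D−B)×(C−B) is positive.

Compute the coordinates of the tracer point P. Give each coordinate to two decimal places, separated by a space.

A=(0,0), D=(7.00,0)
B = A + 3.00·(cos164°, sin164°) = (-2.8838, 0.8269)
|BD| = 9.9183
circle(B,10.00) ∩ circle(D,8.00): a=6.7740, h=7.3562
  candidates: C₊=(4.4799,7.5927) cross=72.961; C₋=(3.2533,-7.0684) cross=-72.961
  mode + wants cross > 0 → take C=(4.4799,7.5927) (cross=72.961)
ex = (C−B)/|BC| = (0.7364,0.6766); ey = (-0.6766,0.7364)
P = B + -1.07·ex + -1.38·ey = (-2.7380,-0.9132)

-2.74 -0.91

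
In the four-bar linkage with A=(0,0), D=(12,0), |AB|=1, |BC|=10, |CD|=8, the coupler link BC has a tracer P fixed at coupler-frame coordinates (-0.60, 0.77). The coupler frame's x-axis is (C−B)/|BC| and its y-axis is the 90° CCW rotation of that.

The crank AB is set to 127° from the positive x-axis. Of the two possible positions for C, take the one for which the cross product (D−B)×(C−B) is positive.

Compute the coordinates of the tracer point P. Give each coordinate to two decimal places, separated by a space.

-1.54 1.07

A=(0,0), D=(12.00,0)
B = A + 1.00·(cos127°, sin127°) = (-0.6018, 0.7986)
|BD| = 12.6271
circle(B,10.00) ∩ circle(D,8.00): a=7.7391, h=6.3330
  candidates: C₊=(7.5223,6.6295) cross=79.968; C₋=(6.7212,-6.0112) cross=-79.968
  mode + wants cross > 0 → take C=(7.5223,6.6295) (cross=79.968)
ex = (C−B)/|BC| = (0.8124,0.5831); ey = (-0.5831,0.8124)
P = B + -0.60·ex + 0.77·ey = (-1.5382,1.0743)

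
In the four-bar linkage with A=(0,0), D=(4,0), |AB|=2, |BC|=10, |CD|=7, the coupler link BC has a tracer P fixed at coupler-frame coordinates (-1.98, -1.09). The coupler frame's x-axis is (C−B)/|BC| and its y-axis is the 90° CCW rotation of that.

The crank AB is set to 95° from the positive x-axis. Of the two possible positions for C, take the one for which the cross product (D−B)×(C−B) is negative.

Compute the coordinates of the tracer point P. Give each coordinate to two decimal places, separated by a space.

A=(0,0), D=(4.00,0)
B = A + 2.00·(cos95°, sin95°) = (-0.1743, 1.9924)
|BD| = 4.6254
circle(B,10.00) ∩ circle(D,7.00): a=7.8257, h=6.2256
  candidates: C₊=(9.5699,4.2399) cross=28.796; C₋=(4.2065,-6.9970) cross=-28.796
  mode - wants cross < 0 → take C=(4.2065,-6.9970) (cross=-28.796)
ex = (C−B)/|BC| = (0.4381,-0.8989); ey = (0.8989,0.4381)
P = B + -1.98·ex + -1.09·ey = (-2.0216,3.2948)

-2.02 3.29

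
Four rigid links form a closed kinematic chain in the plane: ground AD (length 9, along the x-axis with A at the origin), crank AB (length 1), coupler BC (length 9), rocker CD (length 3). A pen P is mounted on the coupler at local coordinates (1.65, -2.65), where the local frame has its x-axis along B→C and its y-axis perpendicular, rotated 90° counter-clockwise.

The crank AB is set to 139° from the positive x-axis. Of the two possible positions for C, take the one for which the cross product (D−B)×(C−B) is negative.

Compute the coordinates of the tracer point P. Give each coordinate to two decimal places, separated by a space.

A=(0,0), D=(9.00,0)
B = A + 1.00·(cos139°, sin139°) = (-0.7547, 0.6561)
|BD| = 9.7767
circle(B,9.00) ∩ circle(D,3.00): a=8.5706, h=2.7468
  candidates: C₊=(7.9809,2.8216) cross=26.855; C₋=(7.6122,-2.6597) cross=-26.855
  mode - wants cross < 0 → take C=(7.6122,-2.6597) (cross=-26.855)
ex = (C−B)/|BC| = (0.9297,-0.3684); ey = (0.3684,0.9297)
P = B + 1.65·ex + -2.65·ey = (-0.1971,-2.4154)

-0.20 -2.42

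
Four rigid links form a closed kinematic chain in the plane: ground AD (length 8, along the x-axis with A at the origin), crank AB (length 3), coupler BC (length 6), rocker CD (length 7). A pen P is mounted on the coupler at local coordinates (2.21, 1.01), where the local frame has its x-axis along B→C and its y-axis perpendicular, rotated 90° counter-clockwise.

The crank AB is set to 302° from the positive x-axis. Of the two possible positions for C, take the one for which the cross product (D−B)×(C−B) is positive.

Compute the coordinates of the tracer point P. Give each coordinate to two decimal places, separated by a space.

0.70 -0.28

A=(0,0), D=(8.00,0)
B = A + 3.00·(cos302°, sin302°) = (1.5898, -2.5441)
|BD| = 6.8967
circle(B,6.00) ∩ circle(D,7.00): a=2.5058, h=5.4517
  candidates: C₊=(1.9078,3.4474) cross=37.598; C₋=(5.9300,-6.6869) cross=-37.598
  mode + wants cross > 0 → take C=(1.9078,3.4474) (cross=37.598)
ex = (C−B)/|BC| = (0.0530,0.9986); ey = (-0.9986,0.0530)
P = B + 2.21·ex + 1.01·ey = (0.6983,-0.2837)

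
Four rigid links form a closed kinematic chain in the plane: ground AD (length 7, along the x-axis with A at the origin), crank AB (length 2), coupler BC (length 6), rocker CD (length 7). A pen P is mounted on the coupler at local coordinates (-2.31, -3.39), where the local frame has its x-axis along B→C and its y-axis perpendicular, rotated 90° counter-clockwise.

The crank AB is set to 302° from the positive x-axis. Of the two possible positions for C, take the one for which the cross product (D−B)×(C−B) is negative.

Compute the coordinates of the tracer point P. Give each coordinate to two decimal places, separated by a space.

A=(0,0), D=(7.00,0)
B = A + 2.00·(cos302°, sin302°) = (1.0598, -1.6961)
|BD| = 6.1776
circle(B,6.00) ∩ circle(D,7.00): a=2.0366, h=5.6438
  candidates: C₊=(1.4686,4.2900) cross=34.865; C₋=(4.5677,-6.5638) cross=-34.865
  mode - wants cross < 0 → take C=(4.5677,-6.5638) (cross=-34.865)
ex = (C−B)/|BC| = (0.5846,-0.8113); ey = (0.8113,0.5846)
P = B + -2.31·ex + -3.39·ey = (-3.0410,-1.8040)

-3.04 -1.80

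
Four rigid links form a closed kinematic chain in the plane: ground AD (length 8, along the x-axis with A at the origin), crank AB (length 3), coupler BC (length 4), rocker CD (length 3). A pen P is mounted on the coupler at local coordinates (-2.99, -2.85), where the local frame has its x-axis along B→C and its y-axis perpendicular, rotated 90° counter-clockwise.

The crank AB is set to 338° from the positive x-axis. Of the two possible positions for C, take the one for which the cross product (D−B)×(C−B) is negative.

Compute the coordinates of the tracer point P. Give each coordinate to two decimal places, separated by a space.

A=(0,0), D=(8.00,0)
B = A + 3.00·(cos338°, sin338°) = (2.7816, -1.1238)
|BD| = 5.3381
circle(B,4.00) ∩ circle(D,3.00): a=3.3247, h=2.2240
  candidates: C₊=(5.5635,1.7503) cross=11.872; C₋=(6.5000,-2.5981) cross=-11.872
  mode - wants cross < 0 → take C=(6.5000,-2.5981) (cross=-11.872)
ex = (C−B)/|BC| = (0.9296,-0.3686); ey = (0.3686,0.9296)
P = B + -2.99·ex + -2.85·ey = (-1.0484,-2.6712)

-1.05 -2.67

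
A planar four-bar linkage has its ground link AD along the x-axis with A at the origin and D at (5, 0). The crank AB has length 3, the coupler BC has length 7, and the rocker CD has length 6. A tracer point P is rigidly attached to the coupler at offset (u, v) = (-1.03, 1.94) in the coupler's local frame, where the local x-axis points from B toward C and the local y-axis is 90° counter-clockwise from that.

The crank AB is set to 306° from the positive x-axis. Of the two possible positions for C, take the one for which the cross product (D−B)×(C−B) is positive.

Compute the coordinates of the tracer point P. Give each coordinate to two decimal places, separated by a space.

A=(0,0), D=(5.00,0)
B = A + 3.00·(cos306°, sin306°) = (1.7634, -2.4271)
|BD| = 4.0455
circle(B,7.00) ∩ circle(D,6.00): a=3.6295, h=5.9856
  candidates: C₊=(1.0762,4.5391) cross=24.215; C₋=(8.2580,-5.0384) cross=-24.215
  mode + wants cross > 0 → take C=(1.0762,4.5391) (cross=24.215)
ex = (C−B)/|BC| = (-0.0982,0.9952); ey = (-0.9952,-0.0982)
P = B + -1.03·ex + 1.94·ey = (-0.0662,-3.6425)

-0.07 -3.64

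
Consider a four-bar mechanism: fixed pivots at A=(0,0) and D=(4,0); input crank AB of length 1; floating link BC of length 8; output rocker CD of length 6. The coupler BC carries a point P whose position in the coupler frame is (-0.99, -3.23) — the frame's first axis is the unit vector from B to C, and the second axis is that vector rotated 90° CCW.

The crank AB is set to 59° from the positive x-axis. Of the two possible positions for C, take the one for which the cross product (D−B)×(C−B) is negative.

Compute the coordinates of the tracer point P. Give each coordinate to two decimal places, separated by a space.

A=(0,0), D=(4.00,0)
B = A + 1.00·(cos59°, sin59°) = (0.5150, 0.8572)
|BD| = 3.5888
circle(B,8.00) ∩ circle(D,6.00): a=5.6954, h=5.6180
  candidates: C₊=(7.3874,4.9523) cross=20.162; C₋=(4.7038,-5.9586) cross=-20.162
  mode - wants cross < 0 → take C=(4.7038,-5.9586) (cross=-20.162)
ex = (C−B)/|BC| = (0.5236,-0.8520); ey = (0.8520,0.5236)
P = B + -0.99·ex + -3.23·ey = (-2.7552,0.0094)

-2.76 0.01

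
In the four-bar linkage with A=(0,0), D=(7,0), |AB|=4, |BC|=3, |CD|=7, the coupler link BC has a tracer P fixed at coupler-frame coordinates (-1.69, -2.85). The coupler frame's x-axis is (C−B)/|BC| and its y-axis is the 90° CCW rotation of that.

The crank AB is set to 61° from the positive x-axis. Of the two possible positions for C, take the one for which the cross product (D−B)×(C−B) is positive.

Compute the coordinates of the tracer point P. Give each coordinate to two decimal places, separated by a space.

3.50 0.57

A=(0,0), D=(7.00,0)
B = A + 4.00·(cos61°, sin61°) = (1.9392, 3.4985)
|BD| = 6.1523
circle(B,3.00) ∩ circle(D,7.00): a=-0.1747, h=2.9949
  candidates: C₊=(3.4986,6.0614) cross=18.426; C₋=(0.0925,1.1342) cross=-18.426
  mode + wants cross > 0 → take C=(3.4986,6.0614) (cross=18.426)
ex = (C−B)/|BC| = (0.5198,0.8543); ey = (-0.8543,0.5198)
P = B + -1.69·ex + -2.85·ey = (3.4955,0.5733)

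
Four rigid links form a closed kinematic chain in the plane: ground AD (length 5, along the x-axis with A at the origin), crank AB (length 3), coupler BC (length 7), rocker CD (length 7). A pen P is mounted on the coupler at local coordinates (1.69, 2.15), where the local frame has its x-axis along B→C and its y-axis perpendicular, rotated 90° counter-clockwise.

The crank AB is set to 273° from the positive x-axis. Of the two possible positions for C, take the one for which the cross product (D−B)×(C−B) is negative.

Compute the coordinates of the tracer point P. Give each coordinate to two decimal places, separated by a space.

2.76 -2.17

A=(0,0), D=(5.00,0)
B = A + 3.00·(cos273°, sin273°) = (0.1570, -2.9959)
|BD| = 5.6947
circle(B,7.00) ∩ circle(D,7.00): a=2.8474, h=6.3947
  candidates: C₊=(-0.7856,3.9404) cross=36.416; C₋=(5.9426,-6.9362) cross=-36.416
  mode - wants cross < 0 → take C=(5.9426,-6.9362) (cross=-36.416)
ex = (C−B)/|BC| = (0.8265,-0.5629); ey = (0.5629,0.8265)
P = B + 1.69·ex + 2.15·ey = (2.7641,-2.1702)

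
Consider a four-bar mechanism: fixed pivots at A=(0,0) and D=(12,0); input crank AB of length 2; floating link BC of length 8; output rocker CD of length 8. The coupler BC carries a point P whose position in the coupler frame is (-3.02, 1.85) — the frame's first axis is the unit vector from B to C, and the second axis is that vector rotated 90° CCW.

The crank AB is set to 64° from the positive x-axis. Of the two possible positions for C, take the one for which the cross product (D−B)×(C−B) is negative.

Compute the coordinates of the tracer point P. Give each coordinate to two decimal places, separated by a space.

A=(0,0), D=(12.00,0)
B = A + 2.00·(cos64°, sin64°) = (0.8767, 1.7976)
|BD| = 11.2676
circle(B,8.00) ∩ circle(D,8.00): a=5.6338, h=5.6798
  candidates: C₊=(7.3445,6.5059) cross=63.998; C₋=(5.5322,-4.7083) cross=-63.998
  mode - wants cross < 0 → take C=(5.5322,-4.7083) (cross=-63.998)
ex = (C−B)/|BC| = (0.5819,-0.8132); ey = (0.8132,0.5819)
P = B + -3.02·ex + 1.85·ey = (0.6238,5.3301)

0.62 5.33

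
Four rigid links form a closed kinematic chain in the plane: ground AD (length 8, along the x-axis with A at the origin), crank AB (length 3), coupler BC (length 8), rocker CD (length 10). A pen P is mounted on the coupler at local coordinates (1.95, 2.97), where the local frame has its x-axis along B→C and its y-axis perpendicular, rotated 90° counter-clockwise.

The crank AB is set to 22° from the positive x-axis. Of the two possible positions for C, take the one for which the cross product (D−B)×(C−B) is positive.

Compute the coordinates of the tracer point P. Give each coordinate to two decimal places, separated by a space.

0.08 3.43

A=(0,0), D=(8.00,0)
B = A + 3.00·(cos22°, sin22°) = (2.7816, 1.1238)
|BD| = 5.3381
circle(B,8.00) ∩ circle(D,10.00): a=-0.7030, h=7.9691
  candidates: C₊=(3.7721,9.0623) cross=42.540; C₋=(0.4166,-6.5186) cross=-42.540
  mode + wants cross > 0 → take C=(3.7721,9.0623) (cross=42.540)
ex = (C−B)/|BC| = (0.1238,0.9923); ey = (-0.9923,0.1238)
P = B + 1.95·ex + 2.97·ey = (0.0758,3.4265)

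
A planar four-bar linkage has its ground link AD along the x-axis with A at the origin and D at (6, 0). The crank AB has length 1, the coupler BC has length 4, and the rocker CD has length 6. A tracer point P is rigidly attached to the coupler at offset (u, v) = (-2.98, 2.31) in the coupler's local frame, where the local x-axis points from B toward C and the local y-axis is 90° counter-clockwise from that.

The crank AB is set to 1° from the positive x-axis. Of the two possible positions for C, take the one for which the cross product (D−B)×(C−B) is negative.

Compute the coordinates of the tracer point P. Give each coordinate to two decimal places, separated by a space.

A=(0,0), D=(6.00,0)
B = A + 1.00·(cos1°, sin1°) = (0.9998, 0.0175)
|BD| = 5.0002
circle(B,4.00) ∩ circle(D,6.00): a=0.5002, h=3.9686
  candidates: C₊=(1.5139,3.9843) cross=19.844; C₋=(1.4862,-3.9529) cross=-19.844
  mode - wants cross < 0 → take C=(1.4862,-3.9529) (cross=-19.844)
ex = (C−B)/|BC| = (0.1216,-0.9926); ey = (0.9926,0.1216)
P = B + -2.98·ex + 2.31·ey = (2.9304,3.2562)

2.93 3.26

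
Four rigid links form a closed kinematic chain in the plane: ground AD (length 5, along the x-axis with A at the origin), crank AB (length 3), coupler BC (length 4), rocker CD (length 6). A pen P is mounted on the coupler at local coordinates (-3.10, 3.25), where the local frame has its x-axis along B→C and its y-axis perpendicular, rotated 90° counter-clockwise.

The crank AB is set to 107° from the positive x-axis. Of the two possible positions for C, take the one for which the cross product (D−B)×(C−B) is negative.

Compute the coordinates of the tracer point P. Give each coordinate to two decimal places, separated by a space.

A=(0,0), D=(5.00,0)
B = A + 3.00·(cos107°, sin107°) = (-0.8771, 2.8689)
|BD| = 6.5400
circle(B,4.00) ∩ circle(D,6.00): a=1.7409, h=3.6013
  candidates: C₊=(2.2671,5.3415) cross=23.552; C₋=(-0.8924,-1.1311) cross=-23.552
  mode - wants cross < 0 → take C=(-0.8924,-1.1311) (cross=-23.552)
ex = (C−B)/|BC| = (-0.0038,-1.0000); ey = (1.0000,-0.0038)
P = B + -3.10·ex + 3.25·ey = (2.3847,5.9564)

2.38 5.96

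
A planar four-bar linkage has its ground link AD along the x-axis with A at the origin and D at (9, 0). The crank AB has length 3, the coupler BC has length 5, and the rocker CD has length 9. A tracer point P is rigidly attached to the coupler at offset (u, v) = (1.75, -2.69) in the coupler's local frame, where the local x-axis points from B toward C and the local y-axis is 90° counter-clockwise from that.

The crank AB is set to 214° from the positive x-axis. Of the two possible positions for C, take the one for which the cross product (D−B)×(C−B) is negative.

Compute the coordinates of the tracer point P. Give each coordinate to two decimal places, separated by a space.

-2.82 -4.87

A=(0,0), D=(9.00,0)
B = A + 3.00·(cos214°, sin214°) = (-2.4871, -1.6776)
|BD| = 11.6090
circle(B,5.00) ∩ circle(D,9.00): a=3.3926, h=3.6730
  candidates: C₊=(0.3391,2.4471) cross=42.639; C₋=(1.4006,-4.8217) cross=-42.639
  mode - wants cross < 0 → take C=(1.4006,-4.8217) (cross=-42.639)
ex = (C−B)/|BC| = (0.7775,-0.6288); ey = (0.6288,0.7775)
P = B + 1.75·ex + -2.69·ey = (-2.8180,-4.8696)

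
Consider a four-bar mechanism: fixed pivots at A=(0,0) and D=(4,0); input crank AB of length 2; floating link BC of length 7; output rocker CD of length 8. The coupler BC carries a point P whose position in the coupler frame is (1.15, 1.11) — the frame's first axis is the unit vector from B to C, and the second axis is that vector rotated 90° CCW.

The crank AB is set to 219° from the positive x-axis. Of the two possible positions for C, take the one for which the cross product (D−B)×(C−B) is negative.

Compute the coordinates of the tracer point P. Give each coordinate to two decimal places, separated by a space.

A=(0,0), D=(4.00,0)
B = A + 2.00·(cos219°, sin219°) = (-1.5543, -1.2586)
|BD| = 5.6951
circle(B,7.00) ∩ circle(D,8.00): a=1.5306, h=6.8306
  candidates: C₊=(-1.5711,5.7413) cross=38.901; C₋=(1.4481,-7.5821) cross=-38.901
  mode - wants cross < 0 → take C=(1.4481,-7.5821) (cross=-38.901)
ex = (C−B)/|BC| = (0.4289,-0.9033); ey = (0.9033,0.4289)
P = B + 1.15·ex + 1.11·ey = (-0.0583,-1.8214)

-0.06 -1.82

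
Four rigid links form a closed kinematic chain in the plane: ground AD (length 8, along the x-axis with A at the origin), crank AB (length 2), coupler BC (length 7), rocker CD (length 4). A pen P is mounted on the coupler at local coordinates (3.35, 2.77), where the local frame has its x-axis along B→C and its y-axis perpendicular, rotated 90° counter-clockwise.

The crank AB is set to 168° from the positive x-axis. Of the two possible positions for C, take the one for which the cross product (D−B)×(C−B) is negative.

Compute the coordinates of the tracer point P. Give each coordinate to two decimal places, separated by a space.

A=(0,0), D=(8.00,0)
B = A + 2.00·(cos168°, sin168°) = (-1.9563, 0.4158)
|BD| = 9.9650
circle(B,7.00) ∩ circle(D,4.00): a=6.6383, h=2.2211
  candidates: C₊=(4.7689,2.3580) cross=22.133; C₋=(4.5835,-2.0803) cross=-22.133
  mode - wants cross < 0 → take C=(4.5835,-2.0803) (cross=-22.133)
ex = (C−B)/|BC| = (0.9343,-0.3566); ey = (0.3566,0.9343)
P = B + 3.35·ex + 2.77·ey = (2.1612,1.8091)

2.16 1.81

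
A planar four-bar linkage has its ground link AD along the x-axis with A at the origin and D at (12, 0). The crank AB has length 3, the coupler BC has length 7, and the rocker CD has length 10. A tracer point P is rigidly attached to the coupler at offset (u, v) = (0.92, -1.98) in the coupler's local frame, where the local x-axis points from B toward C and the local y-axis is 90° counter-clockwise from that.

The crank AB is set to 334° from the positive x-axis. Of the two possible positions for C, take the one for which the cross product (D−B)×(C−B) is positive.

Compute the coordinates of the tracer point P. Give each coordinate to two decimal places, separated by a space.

4.79 -0.69

A=(0,0), D=(12.00,0)
B = A + 3.00·(cos334°, sin334°) = (2.6964, -1.3151)
|BD| = 9.3961
circle(B,7.00) ∩ circle(D,10.00): a=1.9842, h=6.7129
  candidates: C₊=(3.7215,5.6094) cross=63.075; C₋=(5.6006,-7.6842) cross=-63.075
  mode + wants cross > 0 → take C=(3.7215,5.6094) (cross=63.075)
ex = (C−B)/|BC| = (0.1464,0.9892); ey = (-0.9892,0.1464)
P = B + 0.92·ex + -1.98·ey = (4.7898,-0.6950)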